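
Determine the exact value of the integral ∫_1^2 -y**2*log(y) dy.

Integrate by parts once (u = ln y, dv = -y**2 dy).
An antiderivative is F(y) = -y**3*(3*log(y) - 1)/9.
Then F(2) - F(1) = (8/9 - 8*log(2)/3) - (1/9) = 7/9 - 8*log(2)/3.

7/9 - 8*log(2)/3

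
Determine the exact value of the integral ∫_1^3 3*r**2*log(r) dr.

-26/3 + 27*log(3)

Integrate by parts once (u = ln r, dv = 3*r**2 dr).
An antiderivative is F(r) = r**3*(3*log(r) - 1)/3.
Then F(3) - F(1) = (-9 + 27*log(3)) - (-1/3) = -26/3 + 27*log(3).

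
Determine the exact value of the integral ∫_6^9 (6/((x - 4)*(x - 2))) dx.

Factor the denominator: x**2 - 6*x + 8 = (x - 2)(x - 4).
Partial fractions: 6/((x - 4)*(x - 2)) = -3/(x - 2) + 3/(x - 4).
An antiderivative is F(x) = 3*log(x - 4) - 3*log(x - 2).
Then F(9) - F(6) = (-3*log(7) + 3*log(5)) - (-log(8)) = -3*log(7) + 3*log(2) + 3*log(5).

-3*log(7) + 3*log(2) + 3*log(5)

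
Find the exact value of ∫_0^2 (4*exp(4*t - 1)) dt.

-(1 - exp(8))*exp(-1)

Let u = 4*t - 1, so du = 4 dt. When t = 0, u = -1; when t = 2, u = 7.
The integral becomes ∫ exp(u) du from -1 to 7, with antiderivative exp(u).
Back in t: F(t) = exp(4*t - 1).
Then F(2) - F(0) = (exp(7)) - (exp(-1)) = -(1 - exp(8))*exp(-1).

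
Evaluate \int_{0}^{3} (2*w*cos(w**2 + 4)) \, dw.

sin(13) - sin(4)

Let u = w**2 + 4, so du = 2*w dw. When w = 0, u = 4; when w = 3, u = 13.
The integral becomes ∫ cos(u) du from 4 to 13, with antiderivative sin(u).
Back in w: F(w) = sin(w**2 + 4).
Then F(3) - F(0) = (sin(13)) - (sin(4)) = sin(13) - sin(4).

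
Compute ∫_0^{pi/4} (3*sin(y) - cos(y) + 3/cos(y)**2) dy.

6 - 2*sqrt(2)

An antiderivative is F(y) = -sin(y) - 3*cos(y) + 3*tan(y).
Then F(pi/4) - F(0) = (3 - 2*sqrt(2)) - (-3) = 6 - 2*sqrt(2).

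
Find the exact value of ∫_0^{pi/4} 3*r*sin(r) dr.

Integrate by parts once (u = r, dv = 3*sin(r) dr).
An antiderivative is F(r) = -3*r*cos(r) + 3*sin(r).
Then F(pi/4) - F(0) = (3*sqrt(2)*(4 - pi)/8) - (0) = 3*sqrt(2)*(4 - pi)/8.

3*sqrt(2)*(4 - pi)/8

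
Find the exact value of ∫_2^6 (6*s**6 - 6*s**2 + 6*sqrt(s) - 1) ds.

By the power rule, an antiderivative is F(s) = 6*s**7/7 + 4*s**(3/2) - 2*s**3 - s.
Then F(6) - F(2) = (24*sqrt(6) + 1676550/7) - (8*sqrt(2) + 642/7) = -8*sqrt(2) + 24*sqrt(6) + 1675908/7.

-8*sqrt(2) + 24*sqrt(6) + 1675908/7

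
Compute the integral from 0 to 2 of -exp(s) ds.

An antiderivative is F(s) = -exp(s).
Then F(2) - F(0) = (-exp(2)) - (-1) = 1 - exp(2).

1 - exp(2)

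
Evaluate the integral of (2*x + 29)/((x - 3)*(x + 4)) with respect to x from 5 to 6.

-8*log(2) - 3*log(5) + 11*log(3)

Factor the denominator: x**2 + x - 12 = (x + 4)(x - 3).
Partial fractions: (2*x + 29)/((x - 3)*(x + 4)) = -3/(x + 4) + 5/(x - 3).
An antiderivative is F(x) = 5*log(x - 3) - 3*log(x + 4).
Then F(6) - F(5) = (-3*log(5) - 3*log(2) + 5*log(3)) - (-6*log(3) + 5*log(2)) = -8*log(2) - 3*log(5) + 11*log(3).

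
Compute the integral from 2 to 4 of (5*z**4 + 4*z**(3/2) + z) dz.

5246/5 - 32*sqrt(2)/5

By the power rule, an antiderivative is F(z) = 8*z**(5/2)/5 + z**5 + z**2/2.
Then F(4) - F(2) = (5416/5) - (32*sqrt(2)/5 + 34) = 5246/5 - 32*sqrt(2)/5.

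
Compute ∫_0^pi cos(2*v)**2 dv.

Use the identity cos^2(2*v) = (1 + cos(4*v))/2.
An antiderivative is F(v) = v/2 + sin(4*v)/8.
Then F(pi) - F(0) = (pi/2) - (0) = pi/2.

pi/2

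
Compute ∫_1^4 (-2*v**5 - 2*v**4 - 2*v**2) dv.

-9081/5

By the power rule, an antiderivative is F(v) = -v**6/3 - 2*v**5/5 - 2*v**3/3.
Then F(4) - F(1) = (-9088/5) - (-7/5) = -9081/5.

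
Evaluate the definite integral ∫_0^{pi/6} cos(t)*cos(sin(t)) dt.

Let u = sin(t), so du = cos(t) dt. When t = 0, u = 0; when t = pi/6, u = 1/2.
The integral becomes ∫ cos(u) du from 0 to 1/2, with antiderivative sin(u).
Back in t: F(t) = sin(sin(t)).
Then F(pi/6) - F(0) = (sin(1/2)) - (0) = sin(1/2).

sin(1/2)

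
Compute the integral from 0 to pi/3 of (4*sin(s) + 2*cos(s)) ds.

An antiderivative is F(s) = 2*sin(s) - 4*cos(s).
Then F(pi/3) - F(0) = (-2 + sqrt(3)) - (-4) = sqrt(3) + 2.

sqrt(3) + 2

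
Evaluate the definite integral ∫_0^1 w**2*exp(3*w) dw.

Integrate by parts twice (u = w^2, dv = exp(3*w) dw).
An antiderivative is F(w) = (9*w**2 - 6*w + 2)*exp(3*w)/27.
Then F(1) - F(0) = (5*exp(3)/27) - (2/27) = -2/27 + 5*exp(3)/27.

-2/27 + 5*exp(3)/27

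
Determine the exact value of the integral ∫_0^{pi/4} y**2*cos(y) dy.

Integrate by parts twice (u = y^2, dv = cos(y) dy).
An antiderivative is F(y) = y**2*sin(y) + 2*y*cos(y) - 2*sin(y).
Then F(pi/4) - F(0) = (sqrt(2)*(-32 + pi**2 + 8*pi)/32) - (0) = sqrt(2)*(-32 + pi**2 + 8*pi)/32.

sqrt(2)*(-32 + pi**2 + 8*pi)/32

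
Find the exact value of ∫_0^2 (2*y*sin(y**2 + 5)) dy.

Let u = y**2 + 5, so du = 2*y dy. When y = 0, u = 5; when y = 2, u = 9.
The integral becomes ∫ sin(u) du from 5 to 9, with antiderivative -cos(u).
Back in y: F(y) = -cos(y**2 + 5).
Then F(2) - F(0) = (-cos(9)) - (-cos(5)) = cos(5) - cos(9).

cos(5) - cos(9)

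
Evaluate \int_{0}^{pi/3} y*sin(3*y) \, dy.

Integrate by parts once (u = y, dv = sin(3*y) dy).
An antiderivative is F(y) = -y*cos(3*y)/3 + sin(3*y)/9.
Then F(pi/3) - F(0) = (pi/9) - (0) = pi/9.

pi/9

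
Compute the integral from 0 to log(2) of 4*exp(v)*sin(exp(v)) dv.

Let u = exp(v), so du = exp(v) dv. When v = 0, u = 1; when v = log(2), u = 2.
The integral becomes 4·∫ sin(u) du from 1 to 2, with antiderivative -4*cos(u).
Back in v: F(v) = -4*cos(exp(v)).
Then F(log(2)) - F(0) = (-4*cos(2)) - (-4*cos(1)) = -4*cos(2) + 4*cos(1).

-4*cos(2) + 4*cos(1)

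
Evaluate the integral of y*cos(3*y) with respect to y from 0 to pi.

-2/9

Integrate by parts once (u = y, dv = cos(3*y) dy).
An antiderivative is F(y) = y*sin(3*y)/3 + cos(3*y)/9.
Then F(pi) - F(0) = (-1/9) - (1/9) = -2/9.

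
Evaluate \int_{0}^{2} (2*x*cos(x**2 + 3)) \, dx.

-sin(3) + sin(7)

Let u = x**2 + 3, so du = 2*x dx. When x = 0, u = 3; when x = 2, u = 7.
The integral becomes ∫ cos(u) du from 3 to 7, with antiderivative sin(u).
Back in x: F(x) = sin(x**2 + 3).
Then F(2) - F(0) = (sin(7)) - (sin(3)) = -sin(3) + sin(7).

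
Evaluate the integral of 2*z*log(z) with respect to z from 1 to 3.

Integrate by parts once (u = ln z, dv = 2*z dz).
An antiderivative is F(z) = z**2*(2*log(z) - 1)/2.
Then F(3) - F(1) = (-9/2 + 9*log(3)) - (-1/2) = -4 + 9*log(3).

-4 + 9*log(3)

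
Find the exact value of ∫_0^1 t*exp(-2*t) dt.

Integrate by parts once (u = t, dv = exp(-2*t) dt).
An antiderivative is F(t) = (-2*t - 1)*exp(-2*t)/4.
Then F(1) - F(0) = (-3*exp(-2)/4) - (-1/4) = (-3 + exp(2))*exp(-2)/4.

(-3 + exp(2))*exp(-2)/4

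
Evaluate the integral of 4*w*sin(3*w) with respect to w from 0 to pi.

4*pi/3

Integrate by parts once (u = w, dv = 4*sin(3*w) dw).
An antiderivative is F(w) = -4*w*cos(3*w)/3 + 4*sin(3*w)/9.
Then F(pi) - F(0) = (4*pi/3) - (0) = 4*pi/3.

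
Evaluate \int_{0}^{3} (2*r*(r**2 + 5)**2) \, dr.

873

Let u = r**2 + 5, so du = 2*r dr. When r = 0, u = 5; when r = 3, u = 14.
The integral becomes ∫ u**2 du from 5 to 14, with antiderivative u**3/3.
Back in r: F(r) = (r**2 + 5)**3/3.
Then F(3) - F(0) = (2744/3) - (125/3) = 873.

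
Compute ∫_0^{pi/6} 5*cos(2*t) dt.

5*sqrt(3)/4

An antiderivative is F(t) = 5*sin(2*t)/2.
Then F(pi/6) - F(0) = (5*sqrt(3)/4) - (0) = 5*sqrt(3)/4.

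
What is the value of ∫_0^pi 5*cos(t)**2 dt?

5*pi/2

Use the identity cos^2(t) = (1 + cos(2*t))/2.
An antiderivative is F(t) = 5*t/2 + 5*sin(2*t)/4.
Then F(pi) - F(0) = (5*pi/2) - (0) = 5*pi/2.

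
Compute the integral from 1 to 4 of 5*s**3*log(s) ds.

Integrate by parts once (u = ln s, dv = 5*s**3 ds).
An antiderivative is F(s) = 5*s**4*(4*log(s) - 1)/16.
Then F(4) - F(1) = (-80 + 640*log(2)) - (-5/16) = -1275/16 + 640*log(2).

-1275/16 + 640*log(2)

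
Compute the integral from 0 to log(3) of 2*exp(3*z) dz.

Let u = exp(z), so du = exp(z) dz. When z = 0, u = 1; when z = log(3), u = 3.
The integral becomes 2·∫ u**2 du from 1 to 3, with antiderivative 2*u**3/3.
Back in z: F(z) = 2*exp(3*z)/3.
Then F(log(3)) - F(0) = (18) - (2/3) = 52/3.

52/3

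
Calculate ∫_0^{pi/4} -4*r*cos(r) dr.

-2*sqrt(2) - sqrt(2)*pi/2 + 4

Integrate by parts once (u = r, dv = -4*cos(r) dr).
An antiderivative is F(r) = -4*r*sin(r) - 4*cos(r).
Then F(pi/4) - F(0) = (sqrt(2)*(-4 - pi)/2) - (-4) = -2*sqrt(2) - sqrt(2)*pi/2 + 4.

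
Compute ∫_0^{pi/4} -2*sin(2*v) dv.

-1

An antiderivative is F(v) = cos(2*v).
Then F(pi/4) - F(0) = (0) - (1) = -1.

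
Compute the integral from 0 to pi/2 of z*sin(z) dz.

Integrate by parts once (u = z, dv = sin(z) dz).
An antiderivative is F(z) = -z*cos(z) + sin(z).
Then F(pi/2) - F(0) = (1) - (0) = 1.

1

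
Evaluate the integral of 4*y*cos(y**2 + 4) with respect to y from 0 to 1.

2*sin(5) - 2*sin(4)

Let u = y**2 + 4, so du = 2*y dy. When y = 0, u = 4; when y = 1, u = 5.
The integral becomes 2·∫ cos(u) du from 4 to 5, with antiderivative 2*sin(u).
Back in y: F(y) = 2*sin(y**2 + 4).
Then F(1) - F(0) = (2*sin(5)) - (2*sin(4)) = 2*sin(5) - 2*sin(4).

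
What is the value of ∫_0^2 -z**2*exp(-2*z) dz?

Integrate by parts twice (u = z^2, dv = -exp(-2*z) dz).
An antiderivative is F(z) = (2*z**2 + 2*z + 1)*exp(-2*z)/4.
Then F(2) - F(0) = (13*exp(-4)/4) - (1/4) = (13 - exp(4))*exp(-4)/4.

(13 - exp(4))*exp(-4)/4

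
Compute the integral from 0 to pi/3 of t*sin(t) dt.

-pi/6 + sqrt(3)/2

Integrate by parts once (u = t, dv = sin(t) dt).
An antiderivative is F(t) = -t*cos(t) + sin(t).
Then F(pi/3) - F(0) = (-pi/6 + sqrt(3)/2) - (0) = -pi/6 + sqrt(3)/2.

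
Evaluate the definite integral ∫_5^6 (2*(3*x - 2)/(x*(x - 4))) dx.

-log(5) + log(3) + 6*log(2)

Factor the denominator: x**2 - 4*x = x(x - 4).
Partial fractions: 2*(3*x - 2)/(x*(x - 4)) = 1/x + 5/(x - 4).
An antiderivative is F(x) = log(x) + 5*log(x - 4).
Then F(6) - F(5) = (log(3) + 6*log(2)) - (log(5)) = -log(5) + log(3) + 6*log(2).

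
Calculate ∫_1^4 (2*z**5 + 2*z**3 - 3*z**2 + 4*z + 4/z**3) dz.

By the power rule, an antiderivative is F(z) = z**6/3 + z**4/2 - z**3 + 2*z**2 - 2/z**2.
Then F(4) - F(1) = (35069/24) - (-1/6) = 11691/8.

11691/8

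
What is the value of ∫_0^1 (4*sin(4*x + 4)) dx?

cos(4) - cos(8)

Let u = 4*x + 4, so du = 4 dx. When x = 0, u = 4; when x = 1, u = 8.
The integral becomes ∫ sin(u) du from 4 to 8, with antiderivative -cos(u).
Back in x: F(x) = -cos(4*x + 4).
Then F(1) - F(0) = (-cos(8)) - (-cos(4)) = cos(4) - cos(8).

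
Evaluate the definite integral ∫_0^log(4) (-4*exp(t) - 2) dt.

An antiderivative is F(t) = -2*t - 4*exp(t).
Then F(log(4)) - F(0) = (-16 - 4*log(2)) - (-4) = -12 - 4*log(2).

-12 - 4*log(2)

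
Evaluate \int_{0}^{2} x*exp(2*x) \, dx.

1/4 + 3*exp(4)/4

Integrate by parts once (u = x, dv = exp(2*x) dx).
An antiderivative is F(x) = (2*x - 1)*exp(2*x)/4.
Then F(2) - F(0) = (3*exp(4)/4) - (-1/4) = 1/4 + 3*exp(4)/4.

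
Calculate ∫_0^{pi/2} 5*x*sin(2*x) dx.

Integrate by parts once (u = x, dv = 5*sin(2*x) dx).
An antiderivative is F(x) = -5*x*cos(2*x)/2 + 5*sin(2*x)/4.
Then F(pi/2) - F(0) = (5*pi/4) - (0) = 5*pi/4.

5*pi/4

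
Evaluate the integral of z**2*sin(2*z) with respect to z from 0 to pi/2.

Integrate by parts twice (u = z^2, dv = sin(2*z) dz).
An antiderivative is F(z) = -z**2*cos(2*z)/2 + z*sin(2*z)/2 + cos(2*z)/4.
Then F(pi/2) - F(0) = (-1/4 + pi**2/8) - (1/4) = -1/2 + pi**2/8.

-1/2 + pi**2/8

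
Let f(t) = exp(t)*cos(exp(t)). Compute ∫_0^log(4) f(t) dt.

-sin(1) + sin(4)

Let u = exp(t), so du = exp(t) dt. When t = 0, u = 1; when t = log(4), u = 4.
The integral becomes ∫ cos(u) du from 1 to 4, with antiderivative sin(u).
Back in t: F(t) = sin(exp(t)).
Then F(log(4)) - F(0) = (sin(4)) - (sin(1)) = -sin(1) + sin(4).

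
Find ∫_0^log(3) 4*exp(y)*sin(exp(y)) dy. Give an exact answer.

4*cos(1) - 4*cos(3)

Let u = exp(y), so du = exp(y) dy. When y = 0, u = 1; when y = log(3), u = 3.
The integral becomes 4·∫ sin(u) du from 1 to 3, with antiderivative -4*cos(u).
Back in y: F(y) = -4*cos(exp(y)).
Then F(log(3)) - F(0) = (-4*cos(3)) - (-4*cos(1)) = 4*cos(1) - 4*cos(3).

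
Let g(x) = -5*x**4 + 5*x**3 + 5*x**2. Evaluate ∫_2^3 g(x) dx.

-1177/12

By the power rule, an antiderivative is F(x) = -x**5 + 5*x**4/4 + 5*x**3/3.
Then F(3) - F(2) = (-387/4) - (4/3) = -1177/12.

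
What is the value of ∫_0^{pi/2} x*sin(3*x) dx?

-1/9

Integrate by parts once (u = x, dv = sin(3*x) dx).
An antiderivative is F(x) = -x*cos(3*x)/3 + sin(3*x)/9.
Then F(pi/2) - F(0) = (-1/9) - (0) = -1/9.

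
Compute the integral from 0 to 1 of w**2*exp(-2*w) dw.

(-5 + exp(2))*exp(-2)/4

Integrate by parts twice (u = w^2, dv = exp(-2*w) dw).
An antiderivative is F(w) = (-2*w**2 - 2*w - 1)*exp(-2*w)/4.
Then F(1) - F(0) = (-5*exp(-2)/4) - (-1/4) = (-5 + exp(2))*exp(-2)/4.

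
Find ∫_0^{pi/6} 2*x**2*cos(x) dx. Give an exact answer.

Integrate by parts twice (u = x^2, dv = 2*cos(x) dx).
An antiderivative is F(x) = 2*x**2*sin(x) + 4*x*cos(x) - 4*sin(x).
Then F(pi/6) - F(0) = (-2 + pi**2/36 + sqrt(3)*pi/3) - (0) = -2 + pi**2/36 + sqrt(3)*pi/3.

-2 + pi**2/36 + sqrt(3)*pi/3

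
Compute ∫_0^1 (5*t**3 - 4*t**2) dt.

By the power rule, an antiderivative is F(t) = 5*t**4/4 - 4*t**3/3.
Then F(1) - F(0) = (-1/12) - (0) = -1/12.

-1/12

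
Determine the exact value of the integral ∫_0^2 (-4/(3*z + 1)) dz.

An antiderivative is F(z) = -4*log(3*z + 1)/3.
Then F(2) - F(0) = (-4*log(7)/3) - (0) = -4*log(7)/3.

-4*log(7)/3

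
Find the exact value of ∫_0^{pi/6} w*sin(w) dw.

Integrate by parts once (u = w, dv = sin(w) dw).
An antiderivative is F(w) = -w*cos(w) + sin(w).
Then F(pi/6) - F(0) = (-sqrt(3)*pi/12 + 1/2) - (0) = -sqrt(3)*pi/12 + 1/2.

-sqrt(3)*pi/12 + 1/2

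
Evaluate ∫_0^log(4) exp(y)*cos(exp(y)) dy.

-sin(1) + sin(4)

Let u = exp(y), so du = exp(y) dy. When y = 0, u = 1; when y = log(4), u = 4.
The integral becomes ∫ cos(u) du from 1 to 4, with antiderivative sin(u).
Back in y: F(y) = sin(exp(y)).
Then F(log(4)) - F(0) = (sin(4)) - (sin(1)) = -sin(1) + sin(4).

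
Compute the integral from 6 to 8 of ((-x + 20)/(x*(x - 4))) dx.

Factor the denominator: x**2 - 4*x = x(x - 4).
Partial fractions: (-x + 20)/(x*(x - 4)) = -5/x + 4/(x - 4).
An antiderivative is F(x) = -5*log(x) + 4*log(x - 4).
Then F(8) - F(6) = (-7*log(2)) - (-5*log(3) - log(2)) = -6*log(2) + 5*log(3).

-6*log(2) + 5*log(3)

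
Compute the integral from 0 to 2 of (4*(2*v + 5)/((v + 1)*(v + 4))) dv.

Factor the denominator: v**2 + 5*v + 4 = (v + 4)(v + 1).
Partial fractions: 4*(2*v + 5)/((v + 1)*(v + 4)) = 4/(v + 4) + 4/(v + 1).
An antiderivative is F(v) = 4*log(v + 1) + 4*log(v + 4).
Then F(2) - F(0) = (4*log(2) + 8*log(3)) - (8*log(2)) = -4*log(2) + 8*log(3).

-4*log(2) + 8*log(3)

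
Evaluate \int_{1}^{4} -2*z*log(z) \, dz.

Integrate by parts once (u = ln z, dv = -2*z dz).
An antiderivative is F(z) = -z**2*(2*log(z) - 1)/2.
Then F(4) - F(1) = (8 - 32*log(2)) - (1/2) = 15/2 - 32*log(2).

15/2 - 32*log(2)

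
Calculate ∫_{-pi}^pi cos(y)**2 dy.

pi

Use the identity cos^2(y) = (1 + cos(2*y))/2.
An antiderivative is F(y) = y/2 + sin(2*y)/4.
Then F(pi) - F(-pi) = (pi/2) - (-pi/2) = pi.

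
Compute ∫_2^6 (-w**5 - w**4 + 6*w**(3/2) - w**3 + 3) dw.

-144332/15 - 48*sqrt(2)/5 + 432*sqrt(6)/5

By the power rule, an antiderivative is F(w) = -w**6/6 + 12*w**(5/2)/5 - w**5/5 - w**4/4 + 3*w.
Then F(6) - F(2) = (-48186/5 + 432*sqrt(6)/5) - (-226/15 + 48*sqrt(2)/5) = -144332/15 - 48*sqrt(2)/5 + 432*sqrt(6)/5.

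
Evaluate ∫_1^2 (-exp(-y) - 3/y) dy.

-3*log(2) - exp(-1) + exp(-2)

An antiderivative is F(y) = -3*log(y) + exp(-y).
Then F(2) - F(1) = (-3*log(2) + exp(-2)) - (exp(-1)) = -3*log(2) - exp(-1) + exp(-2).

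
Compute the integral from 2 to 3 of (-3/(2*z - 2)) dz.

-3*log(2)/2

An antiderivative is F(z) = -3*log(2*z - 2)/2.
Then F(3) - F(2) = (-log(8)) - (-3*log(2)/2) = -3*log(2)/2.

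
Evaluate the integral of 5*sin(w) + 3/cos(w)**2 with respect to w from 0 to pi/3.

An antiderivative is F(w) = -5*cos(w) + 3*tan(w).
Then F(pi/3) - F(0) = (-5/2 + 3*sqrt(3)) - (-5) = 5/2 + 3*sqrt(3).

5/2 + 3*sqrt(3)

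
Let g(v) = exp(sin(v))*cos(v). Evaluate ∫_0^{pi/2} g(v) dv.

-1 + E

Let u = sin(v), so du = cos(v) dv. When v = 0, u = 0; when v = pi/2, u = 1.
The integral becomes ∫ exp(u) du from 0 to 1, with antiderivative exp(u).
Back in v: F(v) = exp(sin(v)).
Then F(pi/2) - F(0) = (E) - (1) = -1 + E.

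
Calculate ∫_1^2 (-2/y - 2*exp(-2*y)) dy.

An antiderivative is F(y) = -2*log(y) + exp(-2*y).
Then F(2) - F(1) = (-2*log(2) + exp(-4)) - (exp(-2)) = -2*log(2) - exp(-2) + exp(-4).

-2*log(2) - exp(-2) + exp(-4)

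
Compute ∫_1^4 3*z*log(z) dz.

Integrate by parts once (u = ln z, dv = 3*z dz).
An antiderivative is F(z) = 3*z**2*(2*log(z) - 1)/4.
Then F(4) - F(1) = (-12 + 48*log(2)) - (-3/4) = -45/4 + 48*log(2).

-45/4 + 48*log(2)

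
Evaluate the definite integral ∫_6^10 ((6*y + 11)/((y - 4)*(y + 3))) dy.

Factor the denominator: y**2 - y - 12 = (y + 3)(y - 4).
Partial fractions: (6*y + 11)/((y - 4)*(y + 3)) = 1/(y + 3) + 5/(y - 4).
An antiderivative is F(y) = 5*log(y - 4) + log(y + 3).
Then F(10) - F(6) = (log(13) + 5*log(2) + 5*log(3)) - (2*log(3) + 5*log(2)) = log(13) + 3*log(3).

log(13) + 3*log(3)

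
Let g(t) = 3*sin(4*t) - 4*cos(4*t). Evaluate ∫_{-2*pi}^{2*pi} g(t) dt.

An antiderivative is F(t) = -sin(4*t) - 3*cos(4*t)/4.
Then F(2*pi) - F(-2*pi) = (-3/4) - (-3/4) = 0.

0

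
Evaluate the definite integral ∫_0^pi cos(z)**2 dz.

pi/2

Use the identity cos^2(z) = (1 + cos(2*z))/2.
An antiderivative is F(z) = z/2 + sin(2*z)/4.
Then F(pi) - F(0) = (pi/2) - (0) = pi/2.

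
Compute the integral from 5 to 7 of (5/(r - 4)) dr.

5*log(3)

An antiderivative is F(r) = 5*log(r - 4).
Then F(7) - F(5) = (5*log(3)) - (0) = 5*log(3).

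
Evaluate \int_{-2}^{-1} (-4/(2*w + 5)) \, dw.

An antiderivative is F(w) = -2*log(2*w + 5).
Then F(-1) - F(-2) = (-log(9)) - (0) = -log(9).

-log(9)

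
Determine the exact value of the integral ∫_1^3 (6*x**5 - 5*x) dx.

708

By the power rule, an antiderivative is F(x) = x**6 - 5*x**2/2.
Then F(3) - F(1) = (1413/2) - (-3/2) = 708.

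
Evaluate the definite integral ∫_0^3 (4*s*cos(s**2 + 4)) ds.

2*sin(13) - 2*sin(4)

Let u = s**2 + 4, so du = 2*s ds. When s = 0, u = 4; when s = 3, u = 13.
The integral becomes 2·∫ cos(u) du from 4 to 13, with antiderivative 2*sin(u).
Back in s: F(s) = 2*sin(s**2 + 4).
Then F(3) - F(0) = (2*sin(13)) - (2*sin(4)) = 2*sin(13) - 2*sin(4).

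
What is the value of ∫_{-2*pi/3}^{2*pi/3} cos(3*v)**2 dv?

2*pi/3

Use the identity cos^2(3*v) = (1 + cos(6*v))/2.
An antiderivative is F(v) = v/2 + sin(6*v)/12.
Then F(2*pi/3) - F(-2*pi/3) = (pi/3) - (-pi/3) = 2*pi/3.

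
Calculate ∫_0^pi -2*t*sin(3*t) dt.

Integrate by parts once (u = t, dv = -2*sin(3*t) dt).
An antiderivative is F(t) = 2*t*cos(3*t)/3 - 2*sin(3*t)/9.
Then F(pi) - F(0) = (-2*pi/3) - (0) = -2*pi/3.

-2*pi/3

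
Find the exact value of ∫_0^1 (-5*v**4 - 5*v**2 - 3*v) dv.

-25/6

By the power rule, an antiderivative is F(v) = -v**5 - 5*v**3/3 - 3*v**2/2.
Then F(1) - F(0) = (-25/6) - (0) = -25/6.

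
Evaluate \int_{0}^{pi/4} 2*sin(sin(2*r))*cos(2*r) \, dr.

Let u = sin(2*r), so du = 2*cos(2*r) dr. When r = 0, u = 0; when r = pi/4, u = 1.
The integral becomes ∫ sin(u) du from 0 to 1, with antiderivative -cos(u).
Back in r: F(r) = -cos(sin(2*r)).
Then F(pi/4) - F(0) = (-cos(1)) - (-1) = 1 - cos(1).

1 - cos(1)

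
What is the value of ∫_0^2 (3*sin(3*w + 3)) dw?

cos(3) - cos(9)

Let u = 3*w + 3, so du = 3 dw. When w = 0, u = 3; when w = 2, u = 9.
The integral becomes ∫ sin(u) du from 3 to 9, with antiderivative -cos(u).
Back in w: F(w) = -cos(3*w + 3).
Then F(2) - F(0) = (-cos(9)) - (-cos(3)) = cos(3) - cos(9).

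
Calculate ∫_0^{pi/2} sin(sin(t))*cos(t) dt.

Let u = sin(t), so du = cos(t) dt. When t = 0, u = 0; when t = pi/2, u = 1.
The integral becomes ∫ sin(u) du from 0 to 1, with antiderivative -cos(u).
Back in t: F(t) = -cos(sin(t)).
Then F(pi/2) - F(0) = (-cos(1)) - (-1) = 1 - cos(1).

1 - cos(1)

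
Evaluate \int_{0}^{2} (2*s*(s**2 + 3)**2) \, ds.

316/3

Let u = s**2 + 3, so du = 2*s ds. When s = 0, u = 3; when s = 2, u = 7.
The integral becomes ∫ u**2 du from 3 to 7, with antiderivative u**3/3.
Back in s: F(s) = (s**2 + 3)**3/3.
Then F(2) - F(0) = (343/3) - (9) = 316/3.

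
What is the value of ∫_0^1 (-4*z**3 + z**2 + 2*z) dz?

1/3

By the power rule, an antiderivative is F(z) = -z**4 + z**3/3 + z**2.
Then F(1) - F(0) = (1/3) - (0) = 1/3.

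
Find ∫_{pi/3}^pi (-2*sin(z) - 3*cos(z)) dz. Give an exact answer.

-3 + 3*sqrt(3)/2

An antiderivative is F(z) = -3*sin(z) + 2*cos(z).
Then F(pi) - F(pi/3) = (-2) - (1 - 3*sqrt(3)/2) = -3 + 3*sqrt(3)/2.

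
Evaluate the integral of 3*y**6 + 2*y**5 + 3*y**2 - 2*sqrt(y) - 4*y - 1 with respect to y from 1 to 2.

By the power rule, an antiderivative is F(y) = 3*y**7/7 + y**6/3 - 4*y**(3/2)/3 + y**3 - 2*y**2 - y.
Then F(2) - F(1) = (1558/21 - 8*sqrt(2)/3) - (-18/7) = 1612/21 - 8*sqrt(2)/3.

1612/21 - 8*sqrt(2)/3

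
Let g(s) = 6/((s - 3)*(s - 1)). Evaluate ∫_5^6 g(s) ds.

Factor the denominator: s**2 - 4*s + 3 = (s - 1)(s - 3).
Partial fractions: 6/((s - 3)*(s - 1)) = -3/(s - 1) + 3/(s - 3).
An antiderivative is F(s) = 3*log(s - 3) - 3*log(s - 1).
Then F(6) - F(5) = (-3*log(5) + 3*log(3)) - (-log(8)) = -3*log(5) + 3*log(2) + 3*log(3).

-3*log(5) + 3*log(2) + 3*log(3)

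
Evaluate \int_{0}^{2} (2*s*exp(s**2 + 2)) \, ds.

Let u = s**2 + 2, so du = 2*s ds. When s = 0, u = 2; when s = 2, u = 6.
The integral becomes ∫ exp(u) du from 2 to 6, with antiderivative exp(u).
Back in s: F(s) = exp(s**2 + 2).
Then F(2) - F(0) = (exp(6)) - (exp(2)) = -exp(2) + exp(6).

-exp(2) + exp(6)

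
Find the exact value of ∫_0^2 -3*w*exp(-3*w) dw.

(7 - exp(6))*exp(-6)/3

Integrate by parts once (u = w, dv = -3*exp(-3*w) dw).
An antiderivative is F(w) = (3*w + 1)*exp(-3*w)/3.
Then F(2) - F(0) = (7*exp(-6)/3) - (1/3) = (7 - exp(6))*exp(-6)/3.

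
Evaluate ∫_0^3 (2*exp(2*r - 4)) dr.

Let u = 2*r - 4, so du = 2 dr. When r = 0, u = -4; when r = 3, u = 2.
The integral becomes ∫ exp(u) du from -4 to 2, with antiderivative exp(u).
Back in r: F(r) = exp(2*r - 4).
Then F(3) - F(0) = (exp(2)) - (exp(-4)) = -(1 - exp(6))*exp(-4).

-(1 - exp(6))*exp(-4)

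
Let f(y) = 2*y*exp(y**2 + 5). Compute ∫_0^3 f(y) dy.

-exp(5) + exp(14)

Let u = y**2 + 5, so du = 2*y dy. When y = 0, u = 5; when y = 3, u = 14.
The integral becomes ∫ exp(u) du from 5 to 14, with antiderivative exp(u).
Back in y: F(y) = exp(y**2 + 5).
Then F(3) - F(0) = (exp(14)) - (exp(5)) = -exp(5) + exp(14).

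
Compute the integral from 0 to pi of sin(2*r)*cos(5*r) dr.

Use the identity sin(2*r)cos(5*r) = [sin(7*r) + sin(-3*r)]/2.
An antiderivative is F(r) = cos(3*r)/6 - cos(7*r)/14.
Then F(pi) - F(0) = (-2/21) - (2/21) = -4/21.

-4/21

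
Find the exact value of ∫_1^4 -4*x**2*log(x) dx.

Integrate by parts once (u = ln x, dv = -4*x**2 dx).
An antiderivative is F(x) = -4*x**3*(3*log(x) - 1)/9.
Then F(4) - F(1) = (256/9 - 512*log(2)/3) - (4/9) = 28 - 512*log(2)/3.

28 - 512*log(2)/3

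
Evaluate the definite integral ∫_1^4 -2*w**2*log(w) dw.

Integrate by parts once (u = ln w, dv = -2*w**2 dw).
An antiderivative is F(w) = -2*w**3*(3*log(w) - 1)/9.
Then F(4) - F(1) = (128/9 - 256*log(2)/3) - (2/9) = 14 - 256*log(2)/3.

14 - 256*log(2)/3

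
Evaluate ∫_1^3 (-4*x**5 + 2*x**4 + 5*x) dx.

By the power rule, an antiderivative is F(x) = -2*x**6/3 + 2*x**5/5 + 5*x**2/2.
Then F(3) - F(1) = (-3663/10) - (67/30) = -5528/15.

-5528/15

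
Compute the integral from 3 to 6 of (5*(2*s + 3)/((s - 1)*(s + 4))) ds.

-5*log(7) + 10*log(5)

Factor the denominator: s**2 + 3*s - 4 = (s + 4)(s - 1).
Partial fractions: 5*(2*s + 3)/((s - 1)*(s + 4)) = 5/(s + 4) + 5/(s - 1).
An antiderivative is F(s) = 5*log(s - 1) + 5*log(s + 4).
Then F(6) - F(3) = (5*log(2) + 10*log(5)) - (5*log(2) + 5*log(7)) = -5*log(7) + 10*log(5).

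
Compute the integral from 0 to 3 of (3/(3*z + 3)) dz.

log(4)

Let u = 3*z + 3, so du = 3 dz. When z = 0, u = 3; when z = 3, u = 12.
The integral becomes ∫ 1/u du from 3 to 12, with antiderivative log(u).
Back in z: F(z) = log(3*z + 3).
Then F(3) - F(0) = (log(12)) - (log(3)) = log(4).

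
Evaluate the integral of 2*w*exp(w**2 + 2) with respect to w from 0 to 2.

-exp(2) + exp(6)

Let u = w**2 + 2, so du = 2*w dw. When w = 0, u = 2; when w = 2, u = 6.
The integral becomes ∫ exp(u) du from 2 to 6, with antiderivative exp(u).
Back in w: F(w) = exp(w**2 + 2).
Then F(2) - F(0) = (exp(6)) - (exp(2)) = -exp(2) + exp(6).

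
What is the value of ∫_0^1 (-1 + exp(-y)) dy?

-exp(-1)

An antiderivative is F(y) = -y - exp(-y).
Then F(1) - F(0) = (-1 - exp(-1)) - (-1) = -exp(-1).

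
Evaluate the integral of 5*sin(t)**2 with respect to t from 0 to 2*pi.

5*pi

Use the identity sin^2(t) = (1 - cos(2*t))/2.
An antiderivative is F(t) = 5*t/2 - 5*sin(2*t)/4.
Then F(2*pi) - F(0) = (5*pi) - (0) = 5*pi.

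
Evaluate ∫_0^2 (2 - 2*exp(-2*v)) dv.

An antiderivative is F(v) = 2*v + exp(-2*v).
Then F(2) - F(0) = (exp(-4) + 4) - (1) = exp(-4) + 3.

exp(-4) + 3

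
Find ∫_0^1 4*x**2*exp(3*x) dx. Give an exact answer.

Integrate by parts twice (u = x^2, dv = 4*exp(3*x) dx).
An antiderivative is F(x) = (36*x**2 - 24*x + 8)*exp(3*x)/27.
Then F(1) - F(0) = (20*exp(3)/27) - (8/27) = -8/27 + 20*exp(3)/27.

-8/27 + 20*exp(3)/27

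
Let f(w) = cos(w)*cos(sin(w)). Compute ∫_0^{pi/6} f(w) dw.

Let u = sin(w), so du = cos(w) dw. When w = 0, u = 0; when w = pi/6, u = 1/2.
The integral becomes ∫ cos(u) du from 0 to 1/2, with antiderivative sin(u).
Back in w: F(w) = sin(sin(w)).
Then F(pi/6) - F(0) = (sin(1/2)) - (0) = sin(1/2).

sin(1/2)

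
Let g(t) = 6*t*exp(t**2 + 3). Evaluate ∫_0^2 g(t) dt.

-3*(1 - exp(4))*exp(3)

Let u = t**2 + 3, so du = 2*t dt. When t = 0, u = 3; when t = 2, u = 7.
The integral becomes 3·∫ exp(u) du from 3 to 7, with antiderivative 3*exp(u).
Back in t: F(t) = 3*exp(t**2 + 3).
Then F(2) - F(0) = (3*exp(7)) - (3*exp(3)) = -3*(1 - exp(4))*exp(3).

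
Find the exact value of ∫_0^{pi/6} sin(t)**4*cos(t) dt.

1/160

Let u = sin(t), so du = cos(t) dt. When t = 0, u = 0; when t = pi/6, u = 1/2.
The integral becomes ∫ u**4 du from 0 to 1/2, with antiderivative u**5/5.
Back in t: F(t) = sin(t)**5/5.
Then F(pi/6) - F(0) = (1/160) - (0) = 1/160.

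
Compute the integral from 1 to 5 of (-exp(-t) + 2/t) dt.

An antiderivative is F(t) = 2*log(t) + exp(-t).
Then F(5) - F(1) = (exp(-5) + 2*log(5)) - (exp(-1)) = -exp(-1) + exp(-5) + 2*log(5).

-exp(-1) + exp(-5) + 2*log(5)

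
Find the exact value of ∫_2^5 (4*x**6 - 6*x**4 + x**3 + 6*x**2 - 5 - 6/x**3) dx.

By the power rule, an antiderivative is F(x) = 4*x**7/7 - 6*x**5/5 + x**4/4 + 2*x**3 - 5*x + 3/x**2.
Then F(5) - F(2) = (28891959/700) - (6369/140) = 14430057/350.

14430057/350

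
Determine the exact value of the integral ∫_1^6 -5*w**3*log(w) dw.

-1620*log(3) - 1620*log(2) + 6475/16

Integrate by parts once (u = ln w, dv = -5*w**3 dw).
An antiderivative is F(w) = -5*w**4*(4*log(w) - 1)/16.
Then F(6) - F(1) = (-1620*log(3) - 1620*log(2) + 405) - (5/16) = -1620*log(3) - 1620*log(2) + 6475/16.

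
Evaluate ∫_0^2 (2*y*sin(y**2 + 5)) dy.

Let u = y**2 + 5, so du = 2*y dy. When y = 0, u = 5; when y = 2, u = 9.
The integral becomes ∫ sin(u) du from 5 to 9, with antiderivative -cos(u).
Back in y: F(y) = -cos(y**2 + 5).
Then F(2) - F(0) = (-cos(9)) - (-cos(5)) = cos(5) - cos(9).

cos(5) - cos(9)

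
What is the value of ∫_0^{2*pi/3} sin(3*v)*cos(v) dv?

9/16

Use the identity sin(3*v)cos(v) = [sin(4*v) + sin(2*v)]/2.
An antiderivative is F(v) = -cos(2*v)/4 - cos(4*v)/8.
Then F(2*pi/3) - F(0) = (3/16) - (-3/8) = 9/16.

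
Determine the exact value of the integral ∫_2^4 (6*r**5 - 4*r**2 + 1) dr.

11878/3

By the power rule, an antiderivative is F(r) = r**6 - 4*r**3/3 + r.
Then F(4) - F(2) = (12044/3) - (166/3) = 11878/3.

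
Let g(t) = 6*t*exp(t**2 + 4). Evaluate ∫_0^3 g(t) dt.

Let u = t**2 + 4, so du = 2*t dt. When t = 0, u = 4; when t = 3, u = 13.
The integral becomes 3·∫ exp(u) du from 4 to 13, with antiderivative 3*exp(u).
Back in t: F(t) = 3*exp(t**2 + 4).
Then F(3) - F(0) = (3*exp(13)) - (3*exp(4)) = -3*(1 - exp(9))*exp(4).

-3*(1 - exp(9))*exp(4)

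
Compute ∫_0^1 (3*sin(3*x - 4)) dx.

Let u = 3*x - 4, so du = 3 dx. When x = 0, u = -4; when x = 1, u = -1.
The integral becomes ∫ sin(u) du from -4 to -1, with antiderivative -cos(u).
Back in x: F(x) = -cos(3*x - 4).
Then F(1) - F(0) = (-cos(1)) - (-cos(4)) = cos(4) - cos(1).

cos(4) - cos(1)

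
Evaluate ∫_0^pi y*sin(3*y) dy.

pi/3

Integrate by parts once (u = y, dv = sin(3*y) dy).
An antiderivative is F(y) = -y*cos(3*y)/3 + sin(3*y)/9.
Then F(pi) - F(0) = (pi/3) - (0) = pi/3.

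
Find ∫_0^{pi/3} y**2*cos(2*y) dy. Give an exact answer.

Integrate by parts twice (u = y^2, dv = cos(2*y) dy).
An antiderivative is F(y) = y**2*sin(2*y)/2 + y*cos(2*y)/2 - sin(2*y)/4.
Then F(pi/3) - F(0) = (-pi/12 - sqrt(3)/8 + sqrt(3)*pi**2/36) - (0) = -pi/12 - sqrt(3)/8 + sqrt(3)*pi**2/36.

-pi/12 - sqrt(3)/8 + sqrt(3)*pi**2/36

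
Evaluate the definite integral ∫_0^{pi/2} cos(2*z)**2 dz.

pi/4

Use the identity cos^2(2*z) = (1 + cos(4*z))/2.
An antiderivative is F(z) = z/2 + sin(4*z)/8.
Then F(pi/2) - F(0) = (pi/4) - (0) = pi/4.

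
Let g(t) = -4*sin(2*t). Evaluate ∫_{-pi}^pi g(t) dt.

0

An antiderivative is F(t) = 2*cos(2*t).
Then F(pi) - F(-pi) = (2) - (2) = 0.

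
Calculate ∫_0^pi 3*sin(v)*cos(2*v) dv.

Use the identity sin(v)cos(2*v) = [sin(3*v) + sin(-v)]/2.
An antiderivative is F(v) = 3*cos(v)/2 - cos(3*v)/2.
Then F(pi) - F(0) = (-1) - (1) = -2.

-2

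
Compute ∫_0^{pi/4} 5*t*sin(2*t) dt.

Integrate by parts once (u = t, dv = 5*sin(2*t) dt).
An antiderivative is F(t) = -5*t*cos(2*t)/2 + 5*sin(2*t)/4.
Then F(pi/4) - F(0) = (5/4) - (0) = 5/4.

5/4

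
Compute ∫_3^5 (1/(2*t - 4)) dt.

An antiderivative is F(t) = log(2*t - 4)/2.
Then F(5) - F(3) = (log(6)/2) - (log(2)/2) = log(3)/2.

log(3)/2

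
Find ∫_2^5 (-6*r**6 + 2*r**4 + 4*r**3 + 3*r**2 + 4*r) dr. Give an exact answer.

-2269728/35

By the power rule, an antiderivative is F(r) = -6*r**7/7 + 2*r**5/5 + r**4 + r**3 + 2*r**2.
Then F(5) - F(2) = (-454400/7) - (-2272/35) = -2269728/35.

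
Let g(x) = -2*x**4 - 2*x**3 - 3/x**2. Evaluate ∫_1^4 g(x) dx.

By the power rule, an antiderivative is F(x) = -2*x**5/5 - x**4/2 + 3/x.
Then F(4) - F(1) = (-10737/20) - (21/10) = -10779/20.

-10779/20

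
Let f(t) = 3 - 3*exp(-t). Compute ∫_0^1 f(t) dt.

3*exp(-1)

An antiderivative is F(t) = 3*t + 3*exp(-t).
Then F(1) - F(0) = (3*exp(-1) + 3) - (3) = 3*exp(-1).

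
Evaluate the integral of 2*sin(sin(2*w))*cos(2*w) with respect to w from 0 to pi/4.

1 - cos(1)

Let u = sin(2*w), so du = 2*cos(2*w) dw. When w = 0, u = 0; when w = pi/4, u = 1.
The integral becomes ∫ sin(u) du from 0 to 1, with antiderivative -cos(u).
Back in w: F(w) = -cos(sin(2*w)).
Then F(pi/4) - F(0) = (-cos(1)) - (-1) = 1 - cos(1).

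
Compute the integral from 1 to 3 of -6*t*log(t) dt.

12 - 27*log(3)

Integrate by parts once (u = ln t, dv = -6*t dt).
An antiderivative is F(t) = -3*t**2*(2*log(t) - 1)/2.
Then F(3) - F(1) = (27/2 - 27*log(3)) - (3/2) = 12 - 27*log(3).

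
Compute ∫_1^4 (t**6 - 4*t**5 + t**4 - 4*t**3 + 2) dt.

-15189/35

By the power rule, an antiderivative is F(t) = t**7/7 - 2*t**6/3 + t**5/5 - t**4 + 2*t.
Then F(4) - F(1) = (-45496/105) - (71/105) = -15189/35.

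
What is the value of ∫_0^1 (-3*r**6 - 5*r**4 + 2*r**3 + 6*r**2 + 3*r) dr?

By the power rule, an antiderivative is F(r) = -3*r**7/7 - r**5 + r**4/2 + 2*r**3 + 3*r**2/2.
Then F(1) - F(0) = (18/7) - (0) = 18/7.

18/7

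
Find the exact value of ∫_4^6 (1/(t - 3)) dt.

log(3)

An antiderivative is F(t) = log(t - 3).
Then F(6) - F(4) = (log(3)) - (0) = log(3).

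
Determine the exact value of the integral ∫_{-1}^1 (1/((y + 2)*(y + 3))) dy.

Factor the denominator: y**2 + 5*y + 6 = (y + 3)(y + 2).
Partial fractions: 1/((y + 2)*(y + 3)) = -1/(y + 3) + 1/(y + 2).
An antiderivative is F(y) = log(y + 2) - log(y + 3).
Then F(1) - F(-1) = (log(3/4)) - (-log(2)) = log(3/2).

log(3/2)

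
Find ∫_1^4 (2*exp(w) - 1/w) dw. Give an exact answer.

-2*exp(1) - 2*log(2) + 2*exp(4)

An antiderivative is F(w) = 2*exp(w) - log(w).
Then F(4) - F(1) = (-log(4) + 2*exp(4)) - (2*exp(1)) = -2*exp(1) - 2*log(2) + 2*exp(4).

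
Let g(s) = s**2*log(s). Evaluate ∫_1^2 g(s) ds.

Integrate by parts once (u = ln s, dv = s**2 ds).
An antiderivative is F(s) = s**3*(3*log(s) - 1)/9.
Then F(2) - F(1) = (-8/9 + 8*log(2)/3) - (-1/9) = -7/9 + 8*log(2)/3.

-7/9 + 8*log(2)/3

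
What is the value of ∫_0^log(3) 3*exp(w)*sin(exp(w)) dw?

3*cos(1) - 3*cos(3)

Let u = exp(w), so du = exp(w) dw. When w = 0, u = 1; when w = log(3), u = 3.
The integral becomes 3·∫ sin(u) du from 1 to 3, with antiderivative -3*cos(u).
Back in w: F(w) = -3*cos(exp(w)).
Then F(log(3)) - F(0) = (-3*cos(3)) - (-3*cos(1)) = 3*cos(1) - 3*cos(3).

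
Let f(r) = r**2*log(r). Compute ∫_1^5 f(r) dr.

-124/9 + 125*log(5)/3

Integrate by parts once (u = ln r, dv = r**2 dr).
An antiderivative is F(r) = r**3*(3*log(r) - 1)/9.
Then F(5) - F(1) = (-125/9 + 125*log(5)/3) - (-1/9) = -124/9 + 125*log(5)/3.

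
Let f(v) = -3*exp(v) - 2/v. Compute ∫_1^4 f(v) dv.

-3*exp(4) - log(16) + 3*exp(1)

An antiderivative is F(v) = -3*exp(v) - 2*log(v).
Then F(4) - F(1) = (-3*exp(4) - log(16)) - (-3*exp(1)) = -3*exp(4) - log(16) + 3*exp(1).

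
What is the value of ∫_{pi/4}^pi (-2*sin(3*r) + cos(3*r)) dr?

-2/3 + sqrt(2)/6

An antiderivative is F(r) = sin(3*r)/3 + 2*cos(3*r)/3.
Then F(pi) - F(pi/4) = (-2/3) - (-sqrt(2)/6) = -2/3 + sqrt(2)/6.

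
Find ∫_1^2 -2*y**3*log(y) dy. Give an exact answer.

15/8 - 8*log(2)

Integrate by parts once (u = ln y, dv = -2*y**3 dy).
An antiderivative is F(y) = -y**4*(4*log(y) - 1)/8.
Then F(2) - F(1) = (2 - 8*log(2)) - (1/8) = 15/8 - 8*log(2).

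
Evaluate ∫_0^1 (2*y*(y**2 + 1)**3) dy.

15/4

Let u = y**2 + 1, so du = 2*y dy. When y = 0, u = 1; when y = 1, u = 2.
The integral becomes ∫ u**3 du from 1 to 2, with antiderivative u**4/4.
Back in y: F(y) = (y**2 + 1)**4/4.
Then F(1) - F(0) = (4) - (1/4) = 15/4.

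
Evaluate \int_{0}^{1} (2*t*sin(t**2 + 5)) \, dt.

Let u = t**2 + 5, so du = 2*t dt. When t = 0, u = 5; when t = 1, u = 6.
The integral becomes ∫ sin(u) du from 5 to 6, with antiderivative -cos(u).
Back in t: F(t) = -cos(t**2 + 5).
Then F(1) - F(0) = (-cos(6)) - (-cos(5)) = -cos(6) + cos(5).

-cos(6) + cos(5)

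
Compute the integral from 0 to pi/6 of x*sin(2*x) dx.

-pi/24 + sqrt(3)/8

Integrate by parts once (u = x, dv = sin(2*x) dx).
An antiderivative is F(x) = -x*cos(2*x)/2 + sin(2*x)/4.
Then F(pi/6) - F(0) = (-pi/24 + sqrt(3)/8) - (0) = -pi/24 + sqrt(3)/8.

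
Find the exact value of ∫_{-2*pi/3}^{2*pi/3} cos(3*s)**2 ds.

Use the identity cos^2(3*s) = (1 + cos(6*s))/2.
An antiderivative is F(s) = s/2 + sin(6*s)/12.
Then F(2*pi/3) - F(-2*pi/3) = (pi/3) - (-pi/3) = 2*pi/3.

2*pi/3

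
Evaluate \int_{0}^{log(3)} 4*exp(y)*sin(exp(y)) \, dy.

4*cos(1) - 4*cos(3)

Let u = exp(y), so du = exp(y) dy. When y = 0, u = 1; when y = log(3), u = 3.
The integral becomes 4·∫ sin(u) du from 1 to 3, with antiderivative -4*cos(u).
Back in y: F(y) = -4*cos(exp(y)).
Then F(log(3)) - F(0) = (-4*cos(3)) - (-4*cos(1)) = 4*cos(1) - 4*cos(3).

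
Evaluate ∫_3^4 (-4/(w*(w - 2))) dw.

log(4/9)

Factor the denominator: w**2 - 2*w = w(w - 2).
Partial fractions: -4/(w*(w - 2)) = 2/w - 2/(w - 2).
An antiderivative is F(w) = 2*log(w) - 2*log(w - 2).
Then F(4) - F(3) = (log(4)) - (log(9)) = log(4/9).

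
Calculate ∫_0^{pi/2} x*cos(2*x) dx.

-1/2

Integrate by parts once (u = x, dv = cos(2*x) dx).
An antiderivative is F(x) = x*sin(2*x)/2 + cos(2*x)/4.
Then F(pi/2) - F(0) = (-1/4) - (1/4) = -1/2.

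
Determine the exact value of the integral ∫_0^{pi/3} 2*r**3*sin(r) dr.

Integrate by parts 3 times (u = r^3, dv = 2*sin(r) dr).
An antiderivative is F(r) = -2*r**3*cos(r) + 6*r**2*sin(r) + 12*r*cos(r) - 12*sin(r).
Then F(pi/3) - F(0) = (-6*sqrt(3) - pi**3/27 + sqrt(3)*pi**2/3 + 2*pi) - (0) = -6*sqrt(3) - pi**3/27 + sqrt(3)*pi**2/3 + 2*pi.

-6*sqrt(3) - pi**3/27 + sqrt(3)*pi**2/3 + 2*pi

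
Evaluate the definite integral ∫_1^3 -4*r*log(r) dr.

8 - 18*log(3)

Integrate by parts once (u = ln r, dv = -4*r dr).
An antiderivative is F(r) = -r**2*(2*log(r) - 1).
Then F(3) - F(1) = (9 - 18*log(3)) - (1) = 8 - 18*log(3).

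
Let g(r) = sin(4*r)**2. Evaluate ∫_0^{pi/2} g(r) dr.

pi/4

Use the identity sin^2(4*r) = (1 - cos(8*r))/2.
An antiderivative is F(r) = r/2 - sin(8*r)/16.
Then F(pi/2) - F(0) = (pi/4) - (0) = pi/4.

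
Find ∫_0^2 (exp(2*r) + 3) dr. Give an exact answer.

An antiderivative is F(r) = exp(2*r)/2 + 3*r.
Then F(2) - F(0) = (6 + exp(4)/2) - (1/2) = 11/2 + exp(4)/2.

11/2 + exp(4)/2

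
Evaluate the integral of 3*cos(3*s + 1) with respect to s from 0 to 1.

Let u = 3*s + 1, so du = 3 ds. When s = 0, u = 1; when s = 1, u = 4.
The integral becomes ∫ cos(u) du from 1 to 4, with antiderivative sin(u).
Back in s: F(s) = sin(3*s + 1).
Then F(1) - F(0) = (sin(4)) - (sin(1)) = -sin(1) + sin(4).

-sin(1) + sin(4)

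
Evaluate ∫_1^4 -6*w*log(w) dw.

45/2 - 96*log(2)

Integrate by parts once (u = ln w, dv = -6*w dw).
An antiderivative is F(w) = -3*w**2*(2*log(w) - 1)/2.
Then F(4) - F(1) = (24 - 96*log(2)) - (3/2) = 45/2 - 96*log(2).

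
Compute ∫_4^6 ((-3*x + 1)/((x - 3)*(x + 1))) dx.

log(5/63)

Factor the denominator: x**2 - 2*x - 3 = (x + 1)(x - 3).
Partial fractions: (-3*x + 1)/((x - 3)*(x + 1)) = -1/(x + 1) - 2/(x - 3).
An antiderivative is F(x) = -2*log(x - 3) - log(x + 1).
Then F(6) - F(4) = (-log(63)) - (-log(5)) = log(5/63).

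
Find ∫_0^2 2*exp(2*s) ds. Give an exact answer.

An antiderivative is F(s) = exp(2*s).
Then F(2) - F(0) = (exp(4)) - (1) = -1 + exp(4).

-1 + exp(4)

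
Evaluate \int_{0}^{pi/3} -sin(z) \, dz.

-1/2

An antiderivative is F(z) = cos(z).
Then F(pi/3) - F(0) = (1/2) - (1) = -1/2.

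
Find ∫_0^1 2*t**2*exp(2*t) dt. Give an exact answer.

Integrate by parts twice (u = t^2, dv = 2*exp(2*t) dt).
An antiderivative is F(t) = (2*t**2 - 2*t + 1)*exp(2*t)/2.
Then F(1) - F(0) = (exp(2)/2) - (1/2) = -1/2 + exp(2)/2.

-1/2 + exp(2)/2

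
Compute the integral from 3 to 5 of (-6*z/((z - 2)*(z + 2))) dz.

Factor the denominator: z**2 - 4 = (z + 2)(z - 2).
Partial fractions: -6*z/((z - 2)*(z + 2)) = -3/(z + 2) - 3/(z - 2).
An antiderivative is F(z) = -3*log(z - 2) - 3*log(z + 2).
Then F(5) - F(3) = (-3*log(7) - 3*log(3)) - (-3*log(5)) = -3*log(7) - 3*log(3) + 3*log(5).

-3*log(7) - 3*log(3) + 3*log(5)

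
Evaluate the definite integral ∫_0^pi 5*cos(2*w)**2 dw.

Use the identity cos^2(2*w) = (1 + cos(4*w))/2.
An antiderivative is F(w) = 5*w/2 + 5*sin(4*w)/8.
Then F(pi) - F(0) = (5*pi/2) - (0) = 5*pi/2.

5*pi/2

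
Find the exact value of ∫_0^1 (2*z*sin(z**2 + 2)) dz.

cos(2) - cos(3)

Let u = z**2 + 2, so du = 2*z dz. When z = 0, u = 2; when z = 1, u = 3.
The integral becomes ∫ sin(u) du from 2 to 3, with antiderivative -cos(u).
Back in z: F(z) = -cos(z**2 + 2).
Then F(1) - F(0) = (-cos(3)) - (-cos(2)) = cos(2) - cos(3).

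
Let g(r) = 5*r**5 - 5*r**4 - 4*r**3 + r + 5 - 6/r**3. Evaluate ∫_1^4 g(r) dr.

34467/16

By the power rule, an antiderivative is F(r) = 5*r**6/6 - r**5 - r**4 + r**2/2 + 5*r + 3/r**2.
Then F(4) - F(1) = (103753/48) - (22/3) = 34467/16.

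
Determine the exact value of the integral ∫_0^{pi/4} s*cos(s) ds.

Integrate by parts once (u = s, dv = cos(s) ds).
An antiderivative is F(s) = s*sin(s) + cos(s).
Then F(pi/4) - F(0) = (sqrt(2)*(pi + 4)/8) - (1) = -1 + sqrt(2)*pi/8 + sqrt(2)/2.

-1 + sqrt(2)*pi/8 + sqrt(2)/2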